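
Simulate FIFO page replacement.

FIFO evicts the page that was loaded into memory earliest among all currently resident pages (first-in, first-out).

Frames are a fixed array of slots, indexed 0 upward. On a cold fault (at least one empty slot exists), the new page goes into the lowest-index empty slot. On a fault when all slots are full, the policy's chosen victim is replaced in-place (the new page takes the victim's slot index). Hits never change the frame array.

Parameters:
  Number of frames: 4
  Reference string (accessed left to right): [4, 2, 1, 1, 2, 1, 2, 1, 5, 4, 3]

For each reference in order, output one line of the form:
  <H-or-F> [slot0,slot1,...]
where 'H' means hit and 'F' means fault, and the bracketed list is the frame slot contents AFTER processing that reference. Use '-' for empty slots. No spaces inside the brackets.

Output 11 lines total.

F [4,-,-,-]
F [4,2,-,-]
F [4,2,1,-]
H [4,2,1,-]
H [4,2,1,-]
H [4,2,1,-]
H [4,2,1,-]
H [4,2,1,-]
F [4,2,1,5]
H [4,2,1,5]
F [3,2,1,5]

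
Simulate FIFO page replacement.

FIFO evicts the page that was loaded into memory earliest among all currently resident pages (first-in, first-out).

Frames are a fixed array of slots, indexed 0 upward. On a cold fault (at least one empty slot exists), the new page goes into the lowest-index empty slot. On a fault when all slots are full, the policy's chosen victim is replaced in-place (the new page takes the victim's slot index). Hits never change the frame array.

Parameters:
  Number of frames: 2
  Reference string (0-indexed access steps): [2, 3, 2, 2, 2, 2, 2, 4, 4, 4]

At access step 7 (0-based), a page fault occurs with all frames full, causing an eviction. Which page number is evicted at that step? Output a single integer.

Step 0: ref 2 -> FAULT, frames=[2,-]
Step 1: ref 3 -> FAULT, frames=[2,3]
Step 2: ref 2 -> HIT, frames=[2,3]
Step 3: ref 2 -> HIT, frames=[2,3]
Step 4: ref 2 -> HIT, frames=[2,3]
Step 5: ref 2 -> HIT, frames=[2,3]
Step 6: ref 2 -> HIT, frames=[2,3]
Step 7: ref 4 -> FAULT, evict 2, frames=[4,3]
At step 7: evicted page 2

Answer: 2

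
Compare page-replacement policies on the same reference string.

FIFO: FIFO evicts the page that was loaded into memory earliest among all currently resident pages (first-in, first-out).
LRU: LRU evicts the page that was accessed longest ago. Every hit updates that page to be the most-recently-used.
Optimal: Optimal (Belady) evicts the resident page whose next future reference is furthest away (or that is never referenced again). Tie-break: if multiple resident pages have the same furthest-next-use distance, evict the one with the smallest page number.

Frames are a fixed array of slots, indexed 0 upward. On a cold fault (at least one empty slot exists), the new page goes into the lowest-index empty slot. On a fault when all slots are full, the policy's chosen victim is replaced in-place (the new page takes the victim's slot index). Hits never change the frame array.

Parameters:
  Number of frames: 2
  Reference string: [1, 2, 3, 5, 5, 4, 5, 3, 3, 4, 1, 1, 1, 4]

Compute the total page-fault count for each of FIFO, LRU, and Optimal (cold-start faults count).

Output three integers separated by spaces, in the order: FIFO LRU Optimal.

--- FIFO ---
  step 0: ref 1 -> FAULT, frames=[1,-] (faults so far: 1)
  step 1: ref 2 -> FAULT, frames=[1,2] (faults so far: 2)
  step 2: ref 3 -> FAULT, evict 1, frames=[3,2] (faults so far: 3)
  step 3: ref 5 -> FAULT, evict 2, frames=[3,5] (faults so far: 4)
  step 4: ref 5 -> HIT, frames=[3,5] (faults so far: 4)
  step 5: ref 4 -> FAULT, evict 3, frames=[4,5] (faults so far: 5)
  step 6: ref 5 -> HIT, frames=[4,5] (faults so far: 5)
  step 7: ref 3 -> FAULT, evict 5, frames=[4,3] (faults so far: 6)
  step 8: ref 3 -> HIT, frames=[4,3] (faults so far: 6)
  step 9: ref 4 -> HIT, frames=[4,3] (faults so far: 6)
  step 10: ref 1 -> FAULT, evict 4, frames=[1,3] (faults so far: 7)
  step 11: ref 1 -> HIT, frames=[1,3] (faults so far: 7)
  step 12: ref 1 -> HIT, frames=[1,3] (faults so far: 7)
  step 13: ref 4 -> FAULT, evict 3, frames=[1,4] (faults so far: 8)
  FIFO total faults: 8
--- LRU ---
  step 0: ref 1 -> FAULT, frames=[1,-] (faults so far: 1)
  step 1: ref 2 -> FAULT, frames=[1,2] (faults so far: 2)
  step 2: ref 3 -> FAULT, evict 1, frames=[3,2] (faults so far: 3)
  step 3: ref 5 -> FAULT, evict 2, frames=[3,5] (faults so far: 4)
  step 4: ref 5 -> HIT, frames=[3,5] (faults so far: 4)
  step 5: ref 4 -> FAULT, evict 3, frames=[4,5] (faults so far: 5)
  step 6: ref 5 -> HIT, frames=[4,5] (faults so far: 5)
  step 7: ref 3 -> FAULT, evict 4, frames=[3,5] (faults so far: 6)
  step 8: ref 3 -> HIT, frames=[3,5] (faults so far: 6)
  step 9: ref 4 -> FAULT, evict 5, frames=[3,4] (faults so far: 7)
  step 10: ref 1 -> FAULT, evict 3, frames=[1,4] (faults so far: 8)
  step 11: ref 1 -> HIT, frames=[1,4] (faults so far: 8)
  step 12: ref 1 -> HIT, frames=[1,4] (faults so far: 8)
  step 13: ref 4 -> HIT, frames=[1,4] (faults so far: 8)
  LRU total faults: 8
--- Optimal ---
  step 0: ref 1 -> FAULT, frames=[1,-] (faults so far: 1)
  step 1: ref 2 -> FAULT, frames=[1,2] (faults so far: 2)
  step 2: ref 3 -> FAULT, evict 2, frames=[1,3] (faults so far: 3)
  step 3: ref 5 -> FAULT, evict 1, frames=[5,3] (faults so far: 4)
  step 4: ref 5 -> HIT, frames=[5,3] (faults so far: 4)
  step 5: ref 4 -> FAULT, evict 3, frames=[5,4] (faults so far: 5)
  step 6: ref 5 -> HIT, frames=[5,4] (faults so far: 5)
  step 7: ref 3 -> FAULT, evict 5, frames=[3,4] (faults so far: 6)
  step 8: ref 3 -> HIT, frames=[3,4] (faults so far: 6)
  step 9: ref 4 -> HIT, frames=[3,4] (faults so far: 6)
  step 10: ref 1 -> FAULT, evict 3, frames=[1,4] (faults so far: 7)
  step 11: ref 1 -> HIT, frames=[1,4] (faults so far: 7)
  step 12: ref 1 -> HIT, frames=[1,4] (faults so far: 7)
  step 13: ref 4 -> HIT, frames=[1,4] (faults so far: 7)
  Optimal total faults: 7

Answer: 8 8 7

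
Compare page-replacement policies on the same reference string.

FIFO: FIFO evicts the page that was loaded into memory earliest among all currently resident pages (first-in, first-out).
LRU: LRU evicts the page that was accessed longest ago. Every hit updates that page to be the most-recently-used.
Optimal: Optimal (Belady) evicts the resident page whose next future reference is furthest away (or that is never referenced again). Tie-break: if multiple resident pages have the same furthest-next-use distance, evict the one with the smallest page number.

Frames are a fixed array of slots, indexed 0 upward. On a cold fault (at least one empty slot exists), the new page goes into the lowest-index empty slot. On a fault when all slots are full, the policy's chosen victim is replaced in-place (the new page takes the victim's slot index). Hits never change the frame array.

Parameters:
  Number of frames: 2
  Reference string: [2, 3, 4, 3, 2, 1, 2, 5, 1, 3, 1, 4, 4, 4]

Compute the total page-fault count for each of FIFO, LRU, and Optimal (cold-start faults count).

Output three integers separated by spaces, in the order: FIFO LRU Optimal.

Answer: 9 9 8

Derivation:
--- FIFO ---
  step 0: ref 2 -> FAULT, frames=[2,-] (faults so far: 1)
  step 1: ref 3 -> FAULT, frames=[2,3] (faults so far: 2)
  step 2: ref 4 -> FAULT, evict 2, frames=[4,3] (faults so far: 3)
  step 3: ref 3 -> HIT, frames=[4,3] (faults so far: 3)
  step 4: ref 2 -> FAULT, evict 3, frames=[4,2] (faults so far: 4)
  step 5: ref 1 -> FAULT, evict 4, frames=[1,2] (faults so far: 5)
  step 6: ref 2 -> HIT, frames=[1,2] (faults so far: 5)
  step 7: ref 5 -> FAULT, evict 2, frames=[1,5] (faults so far: 6)
  step 8: ref 1 -> HIT, frames=[1,5] (faults so far: 6)
  step 9: ref 3 -> FAULT, evict 1, frames=[3,5] (faults so far: 7)
  step 10: ref 1 -> FAULT, evict 5, frames=[3,1] (faults so far: 8)
  step 11: ref 4 -> FAULT, evict 3, frames=[4,1] (faults so far: 9)
  step 12: ref 4 -> HIT, frames=[4,1] (faults so far: 9)
  step 13: ref 4 -> HIT, frames=[4,1] (faults so far: 9)
  FIFO total faults: 9
--- LRU ---
  step 0: ref 2 -> FAULT, frames=[2,-] (faults so far: 1)
  step 1: ref 3 -> FAULT, frames=[2,3] (faults so far: 2)
  step 2: ref 4 -> FAULT, evict 2, frames=[4,3] (faults so far: 3)
  step 3: ref 3 -> HIT, frames=[4,3] (faults so far: 3)
  step 4: ref 2 -> FAULT, evict 4, frames=[2,3] (faults so far: 4)
  step 5: ref 1 -> FAULT, evict 3, frames=[2,1] (faults so far: 5)
  step 6: ref 2 -> HIT, frames=[2,1] (faults so far: 5)
  step 7: ref 5 -> FAULT, evict 1, frames=[2,5] (faults so far: 6)
  step 8: ref 1 -> FAULT, evict 2, frames=[1,5] (faults so far: 7)
  step 9: ref 3 -> FAULT, evict 5, frames=[1,3] (faults so far: 8)
  step 10: ref 1 -> HIT, frames=[1,3] (faults so far: 8)
  step 11: ref 4 -> FAULT, evict 3, frames=[1,4] (faults so far: 9)
  step 12: ref 4 -> HIT, frames=[1,4] (faults so far: 9)
  step 13: ref 4 -> HIT, frames=[1,4] (faults so far: 9)
  LRU total faults: 9
--- Optimal ---
  step 0: ref 2 -> FAULT, frames=[2,-] (faults so far: 1)
  step 1: ref 3 -> FAULT, frames=[2,3] (faults so far: 2)
  step 2: ref 4 -> FAULT, evict 2, frames=[4,3] (faults so far: 3)
  step 3: ref 3 -> HIT, frames=[4,3] (faults so far: 3)
  step 4: ref 2 -> FAULT, evict 4, frames=[2,3] (faults so far: 4)
  step 5: ref 1 -> FAULT, evict 3, frames=[2,1] (faults so far: 5)
  step 6: ref 2 -> HIT, frames=[2,1] (faults so far: 5)
  step 7: ref 5 -> FAULT, evict 2, frames=[5,1] (faults so far: 6)
  step 8: ref 1 -> HIT, frames=[5,1] (faults so far: 6)
  step 9: ref 3 -> FAULT, evict 5, frames=[3,1] (faults so far: 7)
  step 10: ref 1 -> HIT, frames=[3,1] (faults so far: 7)
  step 11: ref 4 -> FAULT, evict 1, frames=[3,4] (faults so far: 8)
  step 12: ref 4 -> HIT, frames=[3,4] (faults so far: 8)
  step 13: ref 4 -> HIT, frames=[3,4] (faults so far: 8)
  Optimal total faults: 8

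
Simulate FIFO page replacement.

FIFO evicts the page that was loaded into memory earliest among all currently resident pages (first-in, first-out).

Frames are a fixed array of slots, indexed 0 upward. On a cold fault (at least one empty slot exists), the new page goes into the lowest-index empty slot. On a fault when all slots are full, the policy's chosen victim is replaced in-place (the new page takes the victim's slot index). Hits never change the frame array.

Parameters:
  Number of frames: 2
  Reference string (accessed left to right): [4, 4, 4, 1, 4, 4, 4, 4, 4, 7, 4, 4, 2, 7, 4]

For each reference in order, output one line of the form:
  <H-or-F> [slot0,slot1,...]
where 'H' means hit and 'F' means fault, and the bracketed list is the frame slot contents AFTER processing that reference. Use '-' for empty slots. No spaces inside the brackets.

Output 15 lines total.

F [4,-]
H [4,-]
H [4,-]
F [4,1]
H [4,1]
H [4,1]
H [4,1]
H [4,1]
H [4,1]
F [7,1]
F [7,4]
H [7,4]
F [2,4]
F [2,7]
F [4,7]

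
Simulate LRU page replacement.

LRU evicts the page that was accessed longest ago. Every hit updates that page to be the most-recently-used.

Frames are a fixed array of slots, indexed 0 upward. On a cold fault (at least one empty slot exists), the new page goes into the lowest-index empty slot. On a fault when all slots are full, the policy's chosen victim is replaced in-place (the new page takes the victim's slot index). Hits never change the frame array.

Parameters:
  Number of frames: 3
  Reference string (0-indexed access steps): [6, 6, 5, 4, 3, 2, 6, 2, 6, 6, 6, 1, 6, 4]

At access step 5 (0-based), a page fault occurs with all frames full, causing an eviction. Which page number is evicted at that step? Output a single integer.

Step 0: ref 6 -> FAULT, frames=[6,-,-]
Step 1: ref 6 -> HIT, frames=[6,-,-]
Step 2: ref 5 -> FAULT, frames=[6,5,-]
Step 3: ref 4 -> FAULT, frames=[6,5,4]
Step 4: ref 3 -> FAULT, evict 6, frames=[3,5,4]
Step 5: ref 2 -> FAULT, evict 5, frames=[3,2,4]
At step 5: evicted page 5

Answer: 5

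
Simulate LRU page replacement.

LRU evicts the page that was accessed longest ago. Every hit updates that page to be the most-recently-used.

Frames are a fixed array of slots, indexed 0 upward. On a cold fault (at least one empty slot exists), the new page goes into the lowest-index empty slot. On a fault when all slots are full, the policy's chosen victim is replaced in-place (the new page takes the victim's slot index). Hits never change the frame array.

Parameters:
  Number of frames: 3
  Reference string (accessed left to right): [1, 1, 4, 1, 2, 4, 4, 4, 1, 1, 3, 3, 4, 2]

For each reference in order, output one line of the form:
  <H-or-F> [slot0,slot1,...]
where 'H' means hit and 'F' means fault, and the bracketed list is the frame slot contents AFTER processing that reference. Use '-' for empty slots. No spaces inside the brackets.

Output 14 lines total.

F [1,-,-]
H [1,-,-]
F [1,4,-]
H [1,4,-]
F [1,4,2]
H [1,4,2]
H [1,4,2]
H [1,4,2]
H [1,4,2]
H [1,4,2]
F [1,4,3]
H [1,4,3]
H [1,4,3]
F [2,4,3]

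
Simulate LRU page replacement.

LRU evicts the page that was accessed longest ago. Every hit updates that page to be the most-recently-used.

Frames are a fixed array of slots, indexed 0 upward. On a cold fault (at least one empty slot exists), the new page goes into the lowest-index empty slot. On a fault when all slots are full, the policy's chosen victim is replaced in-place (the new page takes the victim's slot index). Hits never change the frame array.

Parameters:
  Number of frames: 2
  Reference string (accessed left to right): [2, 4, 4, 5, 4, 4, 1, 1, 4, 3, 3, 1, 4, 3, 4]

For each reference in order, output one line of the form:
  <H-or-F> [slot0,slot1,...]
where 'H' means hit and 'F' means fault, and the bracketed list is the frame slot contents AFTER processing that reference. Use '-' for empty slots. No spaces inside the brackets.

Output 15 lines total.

F [2,-]
F [2,4]
H [2,4]
F [5,4]
H [5,4]
H [5,4]
F [1,4]
H [1,4]
H [1,4]
F [3,4]
H [3,4]
F [3,1]
F [4,1]
F [4,3]
H [4,3]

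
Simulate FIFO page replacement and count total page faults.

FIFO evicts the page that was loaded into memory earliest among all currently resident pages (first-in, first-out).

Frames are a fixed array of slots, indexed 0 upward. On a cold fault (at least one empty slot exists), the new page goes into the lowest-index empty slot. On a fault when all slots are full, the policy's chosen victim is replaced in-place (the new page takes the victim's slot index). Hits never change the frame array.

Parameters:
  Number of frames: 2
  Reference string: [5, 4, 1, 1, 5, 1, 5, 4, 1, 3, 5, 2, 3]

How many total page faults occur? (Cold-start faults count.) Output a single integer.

Step 0: ref 5 → FAULT, frames=[5,-]
Step 1: ref 4 → FAULT, frames=[5,4]
Step 2: ref 1 → FAULT (evict 5), frames=[1,4]
Step 3: ref 1 → HIT, frames=[1,4]
Step 4: ref 5 → FAULT (evict 4), frames=[1,5]
Step 5: ref 1 → HIT, frames=[1,5]
Step 6: ref 5 → HIT, frames=[1,5]
Step 7: ref 4 → FAULT (evict 1), frames=[4,5]
Step 8: ref 1 → FAULT (evict 5), frames=[4,1]
Step 9: ref 3 → FAULT (evict 4), frames=[3,1]
Step 10: ref 5 → FAULT (evict 1), frames=[3,5]
Step 11: ref 2 → FAULT (evict 3), frames=[2,5]
Step 12: ref 3 → FAULT (evict 5), frames=[2,3]
Total faults: 10

Answer: 10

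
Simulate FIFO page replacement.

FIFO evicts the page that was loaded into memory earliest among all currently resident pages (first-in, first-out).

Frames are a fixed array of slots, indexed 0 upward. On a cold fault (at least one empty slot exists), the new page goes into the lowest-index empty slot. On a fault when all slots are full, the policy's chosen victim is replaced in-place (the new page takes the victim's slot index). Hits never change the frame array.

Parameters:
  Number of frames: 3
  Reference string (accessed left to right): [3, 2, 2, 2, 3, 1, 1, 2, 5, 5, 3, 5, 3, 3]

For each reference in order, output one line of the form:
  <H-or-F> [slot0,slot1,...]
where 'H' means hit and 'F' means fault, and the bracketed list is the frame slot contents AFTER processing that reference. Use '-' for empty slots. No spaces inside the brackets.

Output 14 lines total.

F [3,-,-]
F [3,2,-]
H [3,2,-]
H [3,2,-]
H [3,2,-]
F [3,2,1]
H [3,2,1]
H [3,2,1]
F [5,2,1]
H [5,2,1]
F [5,3,1]
H [5,3,1]
H [5,3,1]
H [5,3,1]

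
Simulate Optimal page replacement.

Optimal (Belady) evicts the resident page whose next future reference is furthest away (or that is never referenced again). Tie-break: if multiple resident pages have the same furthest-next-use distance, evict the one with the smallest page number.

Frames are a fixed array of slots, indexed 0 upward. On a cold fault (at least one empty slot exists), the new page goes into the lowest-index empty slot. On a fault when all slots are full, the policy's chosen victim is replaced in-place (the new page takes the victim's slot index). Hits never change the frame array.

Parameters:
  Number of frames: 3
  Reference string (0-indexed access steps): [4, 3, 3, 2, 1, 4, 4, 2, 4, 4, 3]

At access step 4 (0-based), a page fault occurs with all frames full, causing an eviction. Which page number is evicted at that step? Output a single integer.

Step 0: ref 4 -> FAULT, frames=[4,-,-]
Step 1: ref 3 -> FAULT, frames=[4,3,-]
Step 2: ref 3 -> HIT, frames=[4,3,-]
Step 3: ref 2 -> FAULT, frames=[4,3,2]
Step 4: ref 1 -> FAULT, evict 3, frames=[4,1,2]
At step 4: evicted page 3

Answer: 3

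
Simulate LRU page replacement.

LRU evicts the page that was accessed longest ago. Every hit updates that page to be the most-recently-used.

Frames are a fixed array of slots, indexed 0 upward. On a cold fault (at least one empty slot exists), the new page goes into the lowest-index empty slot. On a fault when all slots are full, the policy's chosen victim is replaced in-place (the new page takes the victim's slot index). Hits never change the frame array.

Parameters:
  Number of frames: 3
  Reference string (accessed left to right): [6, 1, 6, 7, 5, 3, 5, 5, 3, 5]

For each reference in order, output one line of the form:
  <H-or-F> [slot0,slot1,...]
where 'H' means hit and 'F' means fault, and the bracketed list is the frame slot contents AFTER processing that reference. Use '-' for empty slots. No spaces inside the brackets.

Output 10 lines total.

F [6,-,-]
F [6,1,-]
H [6,1,-]
F [6,1,7]
F [6,5,7]
F [3,5,7]
H [3,5,7]
H [3,5,7]
H [3,5,7]
H [3,5,7]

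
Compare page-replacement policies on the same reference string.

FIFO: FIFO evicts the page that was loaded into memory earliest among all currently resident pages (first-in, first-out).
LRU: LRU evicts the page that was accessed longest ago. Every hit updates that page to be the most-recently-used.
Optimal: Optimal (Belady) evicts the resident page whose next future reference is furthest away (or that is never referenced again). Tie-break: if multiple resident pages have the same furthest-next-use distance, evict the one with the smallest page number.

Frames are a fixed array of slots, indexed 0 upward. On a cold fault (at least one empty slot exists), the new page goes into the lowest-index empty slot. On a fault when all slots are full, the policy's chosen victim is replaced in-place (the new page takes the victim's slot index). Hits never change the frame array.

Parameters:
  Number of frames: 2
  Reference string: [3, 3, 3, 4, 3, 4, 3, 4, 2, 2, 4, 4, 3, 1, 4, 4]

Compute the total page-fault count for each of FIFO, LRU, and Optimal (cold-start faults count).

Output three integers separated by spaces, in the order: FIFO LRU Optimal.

--- FIFO ---
  step 0: ref 3 -> FAULT, frames=[3,-] (faults so far: 1)
  step 1: ref 3 -> HIT, frames=[3,-] (faults so far: 1)
  step 2: ref 3 -> HIT, frames=[3,-] (faults so far: 1)
  step 3: ref 4 -> FAULT, frames=[3,4] (faults so far: 2)
  step 4: ref 3 -> HIT, frames=[3,4] (faults so far: 2)
  step 5: ref 4 -> HIT, frames=[3,4] (faults so far: 2)
  step 6: ref 3 -> HIT, frames=[3,4] (faults so far: 2)
  step 7: ref 4 -> HIT, frames=[3,4] (faults so far: 2)
  step 8: ref 2 -> FAULT, evict 3, frames=[2,4] (faults so far: 3)
  step 9: ref 2 -> HIT, frames=[2,4] (faults so far: 3)
  step 10: ref 4 -> HIT, frames=[2,4] (faults so far: 3)
  step 11: ref 4 -> HIT, frames=[2,4] (faults so far: 3)
  step 12: ref 3 -> FAULT, evict 4, frames=[2,3] (faults so far: 4)
  step 13: ref 1 -> FAULT, evict 2, frames=[1,3] (faults so far: 5)
  step 14: ref 4 -> FAULT, evict 3, frames=[1,4] (faults so far: 6)
  step 15: ref 4 -> HIT, frames=[1,4] (faults so far: 6)
  FIFO total faults: 6
--- LRU ---
  step 0: ref 3 -> FAULT, frames=[3,-] (faults so far: 1)
  step 1: ref 3 -> HIT, frames=[3,-] (faults so far: 1)
  step 2: ref 3 -> HIT, frames=[3,-] (faults so far: 1)
  step 3: ref 4 -> FAULT, frames=[3,4] (faults so far: 2)
  step 4: ref 3 -> HIT, frames=[3,4] (faults so far: 2)
  step 5: ref 4 -> HIT, frames=[3,4] (faults so far: 2)
  step 6: ref 3 -> HIT, frames=[3,4] (faults so far: 2)
  step 7: ref 4 -> HIT, frames=[3,4] (faults so far: 2)
  step 8: ref 2 -> FAULT, evict 3, frames=[2,4] (faults so far: 3)
  step 9: ref 2 -> HIT, frames=[2,4] (faults so far: 3)
  step 10: ref 4 -> HIT, frames=[2,4] (faults so far: 3)
  step 11: ref 4 -> HIT, frames=[2,4] (faults so far: 3)
  step 12: ref 3 -> FAULT, evict 2, frames=[3,4] (faults so far: 4)
  step 13: ref 1 -> FAULT, evict 4, frames=[3,1] (faults so far: 5)
  step 14: ref 4 -> FAULT, evict 3, frames=[4,1] (faults so far: 6)
  step 15: ref 4 -> HIT, frames=[4,1] (faults so far: 6)
  LRU total faults: 6
--- Optimal ---
  step 0: ref 3 -> FAULT, frames=[3,-] (faults so far: 1)
  step 1: ref 3 -> HIT, frames=[3,-] (faults so far: 1)
  step 2: ref 3 -> HIT, frames=[3,-] (faults so far: 1)
  step 3: ref 4 -> FAULT, frames=[3,4] (faults so far: 2)
  step 4: ref 3 -> HIT, frames=[3,4] (faults so far: 2)
  step 5: ref 4 -> HIT, frames=[3,4] (faults so far: 2)
  step 6: ref 3 -> HIT, frames=[3,4] (faults so far: 2)
  step 7: ref 4 -> HIT, frames=[3,4] (faults so far: 2)
  step 8: ref 2 -> FAULT, evict 3, frames=[2,4] (faults so far: 3)
  step 9: ref 2 -> HIT, frames=[2,4] (faults so far: 3)
  step 10: ref 4 -> HIT, frames=[2,4] (faults so far: 3)
  step 11: ref 4 -> HIT, frames=[2,4] (faults so far: 3)
  step 12: ref 3 -> FAULT, evict 2, frames=[3,4] (faults so far: 4)
  step 13: ref 1 -> FAULT, evict 3, frames=[1,4] (faults so far: 5)
  step 14: ref 4 -> HIT, frames=[1,4] (faults so far: 5)
  step 15: ref 4 -> HIT, frames=[1,4] (faults so far: 5)
  Optimal total faults: 5

Answer: 6 6 5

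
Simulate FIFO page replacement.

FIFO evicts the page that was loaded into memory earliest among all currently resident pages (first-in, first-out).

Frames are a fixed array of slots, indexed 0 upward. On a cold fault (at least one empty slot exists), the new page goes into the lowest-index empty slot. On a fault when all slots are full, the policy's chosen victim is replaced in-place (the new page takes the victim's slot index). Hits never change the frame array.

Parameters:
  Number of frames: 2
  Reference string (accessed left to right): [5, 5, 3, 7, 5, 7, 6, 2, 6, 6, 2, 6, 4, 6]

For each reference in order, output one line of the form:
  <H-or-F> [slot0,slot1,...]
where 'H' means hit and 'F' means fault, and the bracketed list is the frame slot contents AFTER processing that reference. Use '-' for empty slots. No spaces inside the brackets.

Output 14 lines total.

F [5,-]
H [5,-]
F [5,3]
F [7,3]
F [7,5]
H [7,5]
F [6,5]
F [6,2]
H [6,2]
H [6,2]
H [6,2]
H [6,2]
F [4,2]
F [4,6]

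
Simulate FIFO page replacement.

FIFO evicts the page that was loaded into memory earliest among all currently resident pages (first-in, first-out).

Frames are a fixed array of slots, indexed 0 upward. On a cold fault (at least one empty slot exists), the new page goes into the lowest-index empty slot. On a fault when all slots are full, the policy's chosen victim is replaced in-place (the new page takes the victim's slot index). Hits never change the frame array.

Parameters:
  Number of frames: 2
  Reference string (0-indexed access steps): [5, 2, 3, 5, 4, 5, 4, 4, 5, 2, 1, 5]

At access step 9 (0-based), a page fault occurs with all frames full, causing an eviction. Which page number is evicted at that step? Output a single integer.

Step 0: ref 5 -> FAULT, frames=[5,-]
Step 1: ref 2 -> FAULT, frames=[5,2]
Step 2: ref 3 -> FAULT, evict 5, frames=[3,2]
Step 3: ref 5 -> FAULT, evict 2, frames=[3,5]
Step 4: ref 4 -> FAULT, evict 3, frames=[4,5]
Step 5: ref 5 -> HIT, frames=[4,5]
Step 6: ref 4 -> HIT, frames=[4,5]
Step 7: ref 4 -> HIT, frames=[4,5]
Step 8: ref 5 -> HIT, frames=[4,5]
Step 9: ref 2 -> FAULT, evict 5, frames=[4,2]
At step 9: evicted page 5

Answer: 5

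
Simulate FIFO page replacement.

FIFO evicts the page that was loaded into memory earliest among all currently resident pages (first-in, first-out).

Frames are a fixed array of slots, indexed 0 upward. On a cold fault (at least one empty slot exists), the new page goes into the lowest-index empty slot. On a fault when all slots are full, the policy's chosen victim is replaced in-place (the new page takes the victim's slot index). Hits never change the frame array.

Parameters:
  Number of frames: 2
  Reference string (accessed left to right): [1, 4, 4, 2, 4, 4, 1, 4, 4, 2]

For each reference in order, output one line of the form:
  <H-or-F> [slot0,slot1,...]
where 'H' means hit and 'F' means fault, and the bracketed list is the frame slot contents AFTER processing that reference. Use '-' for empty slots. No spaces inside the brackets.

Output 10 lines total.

F [1,-]
F [1,4]
H [1,4]
F [2,4]
H [2,4]
H [2,4]
F [2,1]
F [4,1]
H [4,1]
F [4,2]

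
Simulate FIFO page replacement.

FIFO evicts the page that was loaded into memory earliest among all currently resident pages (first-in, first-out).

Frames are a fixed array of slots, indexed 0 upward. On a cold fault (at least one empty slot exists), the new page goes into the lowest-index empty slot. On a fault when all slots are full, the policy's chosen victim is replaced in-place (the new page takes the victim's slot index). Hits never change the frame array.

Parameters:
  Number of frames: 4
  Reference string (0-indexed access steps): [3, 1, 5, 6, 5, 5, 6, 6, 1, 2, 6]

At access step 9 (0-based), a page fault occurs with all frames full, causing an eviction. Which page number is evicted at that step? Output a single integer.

Step 0: ref 3 -> FAULT, frames=[3,-,-,-]
Step 1: ref 1 -> FAULT, frames=[3,1,-,-]
Step 2: ref 5 -> FAULT, frames=[3,1,5,-]
Step 3: ref 6 -> FAULT, frames=[3,1,5,6]
Step 4: ref 5 -> HIT, frames=[3,1,5,6]
Step 5: ref 5 -> HIT, frames=[3,1,5,6]
Step 6: ref 6 -> HIT, frames=[3,1,5,6]
Step 7: ref 6 -> HIT, frames=[3,1,5,6]
Step 8: ref 1 -> HIT, frames=[3,1,5,6]
Step 9: ref 2 -> FAULT, evict 3, frames=[2,1,5,6]
At step 9: evicted page 3

Answer: 3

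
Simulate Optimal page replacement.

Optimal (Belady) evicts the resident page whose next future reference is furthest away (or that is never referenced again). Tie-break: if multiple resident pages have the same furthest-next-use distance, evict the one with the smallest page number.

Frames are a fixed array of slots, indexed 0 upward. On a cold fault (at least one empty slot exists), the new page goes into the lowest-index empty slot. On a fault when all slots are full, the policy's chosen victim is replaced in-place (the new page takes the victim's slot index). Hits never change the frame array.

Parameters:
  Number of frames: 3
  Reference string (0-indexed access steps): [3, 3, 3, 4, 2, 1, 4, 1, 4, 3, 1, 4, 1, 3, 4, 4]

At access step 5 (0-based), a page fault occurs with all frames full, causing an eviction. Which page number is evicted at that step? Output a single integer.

Step 0: ref 3 -> FAULT, frames=[3,-,-]
Step 1: ref 3 -> HIT, frames=[3,-,-]
Step 2: ref 3 -> HIT, frames=[3,-,-]
Step 3: ref 4 -> FAULT, frames=[3,4,-]
Step 4: ref 2 -> FAULT, frames=[3,4,2]
Step 5: ref 1 -> FAULT, evict 2, frames=[3,4,1]
At step 5: evicted page 2

Answer: 2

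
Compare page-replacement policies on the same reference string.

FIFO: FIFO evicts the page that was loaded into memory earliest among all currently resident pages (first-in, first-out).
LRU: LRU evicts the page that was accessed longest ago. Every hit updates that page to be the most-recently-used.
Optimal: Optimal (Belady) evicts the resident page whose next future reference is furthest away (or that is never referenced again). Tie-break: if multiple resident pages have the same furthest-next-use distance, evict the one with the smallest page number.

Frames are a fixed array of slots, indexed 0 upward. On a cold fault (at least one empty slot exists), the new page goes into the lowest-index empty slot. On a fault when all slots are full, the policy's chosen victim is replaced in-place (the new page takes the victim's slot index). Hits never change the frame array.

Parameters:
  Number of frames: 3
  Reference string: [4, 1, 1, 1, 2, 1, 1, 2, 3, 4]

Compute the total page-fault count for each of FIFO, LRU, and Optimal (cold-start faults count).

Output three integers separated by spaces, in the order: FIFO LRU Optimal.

Answer: 5 5 4

Derivation:
--- FIFO ---
  step 0: ref 4 -> FAULT, frames=[4,-,-] (faults so far: 1)
  step 1: ref 1 -> FAULT, frames=[4,1,-] (faults so far: 2)
  step 2: ref 1 -> HIT, frames=[4,1,-] (faults so far: 2)
  step 3: ref 1 -> HIT, frames=[4,1,-] (faults so far: 2)
  step 4: ref 2 -> FAULT, frames=[4,1,2] (faults so far: 3)
  step 5: ref 1 -> HIT, frames=[4,1,2] (faults so far: 3)
  step 6: ref 1 -> HIT, frames=[4,1,2] (faults so far: 3)
  step 7: ref 2 -> HIT, frames=[4,1,2] (faults so far: 3)
  step 8: ref 3 -> FAULT, evict 4, frames=[3,1,2] (faults so far: 4)
  step 9: ref 4 -> FAULT, evict 1, frames=[3,4,2] (faults so far: 5)
  FIFO total faults: 5
--- LRU ---
  step 0: ref 4 -> FAULT, frames=[4,-,-] (faults so far: 1)
  step 1: ref 1 -> FAULT, frames=[4,1,-] (faults so far: 2)
  step 2: ref 1 -> HIT, frames=[4,1,-] (faults so far: 2)
  step 3: ref 1 -> HIT, frames=[4,1,-] (faults so far: 2)
  step 4: ref 2 -> FAULT, frames=[4,1,2] (faults so far: 3)
  step 5: ref 1 -> HIT, frames=[4,1,2] (faults so far: 3)
  step 6: ref 1 -> HIT, frames=[4,1,2] (faults so far: 3)
  step 7: ref 2 -> HIT, frames=[4,1,2] (faults so far: 3)
  step 8: ref 3 -> FAULT, evict 4, frames=[3,1,2] (faults so far: 4)
  step 9: ref 4 -> FAULT, evict 1, frames=[3,4,2] (faults so far: 5)
  LRU total faults: 5
--- Optimal ---
  step 0: ref 4 -> FAULT, frames=[4,-,-] (faults so far: 1)
  step 1: ref 1 -> FAULT, frames=[4,1,-] (faults so far: 2)
  step 2: ref 1 -> HIT, frames=[4,1,-] (faults so far: 2)
  step 3: ref 1 -> HIT, frames=[4,1,-] (faults so far: 2)
  step 4: ref 2 -> FAULT, frames=[4,1,2] (faults so far: 3)
  step 5: ref 1 -> HIT, frames=[4,1,2] (faults so far: 3)
  step 6: ref 1 -> HIT, frames=[4,1,2] (faults so far: 3)
  step 7: ref 2 -> HIT, frames=[4,1,2] (faults so far: 3)
  step 8: ref 3 -> FAULT, evict 1, frames=[4,3,2] (faults so far: 4)
  step 9: ref 4 -> HIT, frames=[4,3,2] (faults so far: 4)
  Optimal total faults: 4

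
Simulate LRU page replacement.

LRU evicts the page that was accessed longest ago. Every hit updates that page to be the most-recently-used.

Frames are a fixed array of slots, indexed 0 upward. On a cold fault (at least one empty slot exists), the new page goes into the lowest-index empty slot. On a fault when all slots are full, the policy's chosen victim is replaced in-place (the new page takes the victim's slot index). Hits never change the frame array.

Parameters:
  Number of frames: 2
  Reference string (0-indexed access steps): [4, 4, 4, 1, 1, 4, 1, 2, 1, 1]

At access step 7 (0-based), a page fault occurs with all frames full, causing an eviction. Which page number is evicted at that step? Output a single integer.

Answer: 4

Derivation:
Step 0: ref 4 -> FAULT, frames=[4,-]
Step 1: ref 4 -> HIT, frames=[4,-]
Step 2: ref 4 -> HIT, frames=[4,-]
Step 3: ref 1 -> FAULT, frames=[4,1]
Step 4: ref 1 -> HIT, frames=[4,1]
Step 5: ref 4 -> HIT, frames=[4,1]
Step 6: ref 1 -> HIT, frames=[4,1]
Step 7: ref 2 -> FAULT, evict 4, frames=[2,1]
At step 7: evicted page 4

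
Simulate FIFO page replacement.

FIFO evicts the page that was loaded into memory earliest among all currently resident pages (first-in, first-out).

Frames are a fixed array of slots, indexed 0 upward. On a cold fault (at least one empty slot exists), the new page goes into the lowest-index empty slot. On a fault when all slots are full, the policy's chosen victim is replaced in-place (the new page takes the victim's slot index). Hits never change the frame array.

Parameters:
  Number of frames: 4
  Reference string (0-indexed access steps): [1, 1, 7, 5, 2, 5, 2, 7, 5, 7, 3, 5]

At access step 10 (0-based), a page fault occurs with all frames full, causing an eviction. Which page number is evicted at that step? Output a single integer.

Step 0: ref 1 -> FAULT, frames=[1,-,-,-]
Step 1: ref 1 -> HIT, frames=[1,-,-,-]
Step 2: ref 7 -> FAULT, frames=[1,7,-,-]
Step 3: ref 5 -> FAULT, frames=[1,7,5,-]
Step 4: ref 2 -> FAULT, frames=[1,7,5,2]
Step 5: ref 5 -> HIT, frames=[1,7,5,2]
Step 6: ref 2 -> HIT, frames=[1,7,5,2]
Step 7: ref 7 -> HIT, frames=[1,7,5,2]
Step 8: ref 5 -> HIT, frames=[1,7,5,2]
Step 9: ref 7 -> HIT, frames=[1,7,5,2]
Step 10: ref 3 -> FAULT, evict 1, frames=[3,7,5,2]
At step 10: evicted page 1

Answer: 1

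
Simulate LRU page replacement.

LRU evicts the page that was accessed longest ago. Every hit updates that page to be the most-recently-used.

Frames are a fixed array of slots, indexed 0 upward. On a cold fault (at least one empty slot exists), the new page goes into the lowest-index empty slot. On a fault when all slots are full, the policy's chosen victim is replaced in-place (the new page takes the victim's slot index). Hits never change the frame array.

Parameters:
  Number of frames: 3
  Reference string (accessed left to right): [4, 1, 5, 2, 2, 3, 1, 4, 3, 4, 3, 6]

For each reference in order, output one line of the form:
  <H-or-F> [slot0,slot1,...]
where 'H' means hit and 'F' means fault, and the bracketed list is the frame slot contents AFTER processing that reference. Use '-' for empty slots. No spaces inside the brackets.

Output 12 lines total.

F [4,-,-]
F [4,1,-]
F [4,1,5]
F [2,1,5]
H [2,1,5]
F [2,3,5]
F [2,3,1]
F [4,3,1]
H [4,3,1]
H [4,3,1]
H [4,3,1]
F [4,3,6]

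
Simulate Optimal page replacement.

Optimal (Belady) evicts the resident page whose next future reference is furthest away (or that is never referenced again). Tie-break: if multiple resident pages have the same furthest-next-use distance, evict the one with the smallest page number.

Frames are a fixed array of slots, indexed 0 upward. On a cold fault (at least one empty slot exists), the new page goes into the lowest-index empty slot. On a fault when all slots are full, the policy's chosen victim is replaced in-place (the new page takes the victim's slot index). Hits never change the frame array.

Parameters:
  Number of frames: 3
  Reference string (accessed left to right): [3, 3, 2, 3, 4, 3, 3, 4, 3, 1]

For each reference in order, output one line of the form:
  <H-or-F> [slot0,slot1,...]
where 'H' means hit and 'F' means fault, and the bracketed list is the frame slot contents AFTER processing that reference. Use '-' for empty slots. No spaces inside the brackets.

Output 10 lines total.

F [3,-,-]
H [3,-,-]
F [3,2,-]
H [3,2,-]
F [3,2,4]
H [3,2,4]
H [3,2,4]
H [3,2,4]
H [3,2,4]
F [3,1,4]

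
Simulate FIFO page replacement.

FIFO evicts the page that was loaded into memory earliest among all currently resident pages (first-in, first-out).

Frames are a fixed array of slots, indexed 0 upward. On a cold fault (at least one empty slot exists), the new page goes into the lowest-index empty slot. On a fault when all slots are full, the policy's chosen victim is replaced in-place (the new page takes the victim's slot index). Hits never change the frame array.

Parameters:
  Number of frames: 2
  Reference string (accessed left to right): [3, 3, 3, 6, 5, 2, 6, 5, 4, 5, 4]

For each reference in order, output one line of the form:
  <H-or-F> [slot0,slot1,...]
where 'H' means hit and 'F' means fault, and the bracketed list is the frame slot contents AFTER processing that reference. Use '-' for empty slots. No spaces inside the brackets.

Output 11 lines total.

F [3,-]
H [3,-]
H [3,-]
F [3,6]
F [5,6]
F [5,2]
F [6,2]
F [6,5]
F [4,5]
H [4,5]
H [4,5]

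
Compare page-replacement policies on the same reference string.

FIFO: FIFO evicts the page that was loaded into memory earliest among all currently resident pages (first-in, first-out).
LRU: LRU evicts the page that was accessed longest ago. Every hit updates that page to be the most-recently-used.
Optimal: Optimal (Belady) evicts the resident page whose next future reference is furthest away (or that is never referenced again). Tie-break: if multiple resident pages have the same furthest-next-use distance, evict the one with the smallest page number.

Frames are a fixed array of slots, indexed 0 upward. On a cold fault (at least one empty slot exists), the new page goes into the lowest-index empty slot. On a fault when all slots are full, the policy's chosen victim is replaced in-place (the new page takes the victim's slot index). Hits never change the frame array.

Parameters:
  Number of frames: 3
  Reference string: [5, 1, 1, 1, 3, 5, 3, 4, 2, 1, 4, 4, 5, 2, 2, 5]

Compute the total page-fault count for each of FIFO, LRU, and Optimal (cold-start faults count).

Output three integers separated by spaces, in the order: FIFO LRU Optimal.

Answer: 7 8 6

Derivation:
--- FIFO ---
  step 0: ref 5 -> FAULT, frames=[5,-,-] (faults so far: 1)
  step 1: ref 1 -> FAULT, frames=[5,1,-] (faults so far: 2)
  step 2: ref 1 -> HIT, frames=[5,1,-] (faults so far: 2)
  step 3: ref 1 -> HIT, frames=[5,1,-] (faults so far: 2)
  step 4: ref 3 -> FAULT, frames=[5,1,3] (faults so far: 3)
  step 5: ref 5 -> HIT, frames=[5,1,3] (faults so far: 3)
  step 6: ref 3 -> HIT, frames=[5,1,3] (faults so far: 3)
  step 7: ref 4 -> FAULT, evict 5, frames=[4,1,3] (faults so far: 4)
  step 8: ref 2 -> FAULT, evict 1, frames=[4,2,3] (faults so far: 5)
  step 9: ref 1 -> FAULT, evict 3, frames=[4,2,1] (faults so far: 6)
  step 10: ref 4 -> HIT, frames=[4,2,1] (faults so far: 6)
  step 11: ref 4 -> HIT, frames=[4,2,1] (faults so far: 6)
  step 12: ref 5 -> FAULT, evict 4, frames=[5,2,1] (faults so far: 7)
  step 13: ref 2 -> HIT, frames=[5,2,1] (faults so far: 7)
  step 14: ref 2 -> HIT, frames=[5,2,1] (faults so far: 7)
  step 15: ref 5 -> HIT, frames=[5,2,1] (faults so far: 7)
  FIFO total faults: 7
--- LRU ---
  step 0: ref 5 -> FAULT, frames=[5,-,-] (faults so far: 1)
  step 1: ref 1 -> FAULT, frames=[5,1,-] (faults so far: 2)
  step 2: ref 1 -> HIT, frames=[5,1,-] (faults so far: 2)
  step 3: ref 1 -> HIT, frames=[5,1,-] (faults so far: 2)
  step 4: ref 3 -> FAULT, frames=[5,1,3] (faults so far: 3)
  step 5: ref 5 -> HIT, frames=[5,1,3] (faults so far: 3)
  step 6: ref 3 -> HIT, frames=[5,1,3] (faults so far: 3)
  step 7: ref 4 -> FAULT, evict 1, frames=[5,4,3] (faults so far: 4)
  step 8: ref 2 -> FAULT, evict 5, frames=[2,4,3] (faults so far: 5)
  step 9: ref 1 -> FAULT, evict 3, frames=[2,4,1] (faults so far: 6)
  step 10: ref 4 -> HIT, frames=[2,4,1] (faults so far: 6)
  step 11: ref 4 -> HIT, frames=[2,4,1] (faults so far: 6)
  step 12: ref 5 -> FAULT, evict 2, frames=[5,4,1] (faults so far: 7)
  step 13: ref 2 -> FAULT, evict 1, frames=[5,4,2] (faults so far: 8)
  step 14: ref 2 -> HIT, frames=[5,4,2] (faults so far: 8)
  step 15: ref 5 -> HIT, frames=[5,4,2] (faults so far: 8)
  LRU total faults: 8
--- Optimal ---
  step 0: ref 5 -> FAULT, frames=[5,-,-] (faults so far: 1)
  step 1: ref 1 -> FAULT, frames=[5,1,-] (faults so far: 2)
  step 2: ref 1 -> HIT, frames=[5,1,-] (faults so far: 2)
  step 3: ref 1 -> HIT, frames=[5,1,-] (faults so far: 2)
  step 4: ref 3 -> FAULT, frames=[5,1,3] (faults so far: 3)
  step 5: ref 5 -> HIT, frames=[5,1,3] (faults so far: 3)
  step 6: ref 3 -> HIT, frames=[5,1,3] (faults so far: 3)
  step 7: ref 4 -> FAULT, evict 3, frames=[5,1,4] (faults so far: 4)
  step 8: ref 2 -> FAULT, evict 5, frames=[2,1,4] (faults so far: 5)
  step 9: ref 1 -> HIT, frames=[2,1,4] (faults so far: 5)
  step 10: ref 4 -> HIT, frames=[2,1,4] (faults so far: 5)
  step 11: ref 4 -> HIT, frames=[2,1,4] (faults so far: 5)
  step 12: ref 5 -> FAULT, evict 1, frames=[2,5,4] (faults so far: 6)
  step 13: ref 2 -> HIT, frames=[2,5,4] (faults so far: 6)
  step 14: ref 2 -> HIT, frames=[2,5,4] (faults so far: 6)
  step 15: ref 5 -> HIT, frames=[2,5,4] (faults so far: 6)
  Optimal total faults: 6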